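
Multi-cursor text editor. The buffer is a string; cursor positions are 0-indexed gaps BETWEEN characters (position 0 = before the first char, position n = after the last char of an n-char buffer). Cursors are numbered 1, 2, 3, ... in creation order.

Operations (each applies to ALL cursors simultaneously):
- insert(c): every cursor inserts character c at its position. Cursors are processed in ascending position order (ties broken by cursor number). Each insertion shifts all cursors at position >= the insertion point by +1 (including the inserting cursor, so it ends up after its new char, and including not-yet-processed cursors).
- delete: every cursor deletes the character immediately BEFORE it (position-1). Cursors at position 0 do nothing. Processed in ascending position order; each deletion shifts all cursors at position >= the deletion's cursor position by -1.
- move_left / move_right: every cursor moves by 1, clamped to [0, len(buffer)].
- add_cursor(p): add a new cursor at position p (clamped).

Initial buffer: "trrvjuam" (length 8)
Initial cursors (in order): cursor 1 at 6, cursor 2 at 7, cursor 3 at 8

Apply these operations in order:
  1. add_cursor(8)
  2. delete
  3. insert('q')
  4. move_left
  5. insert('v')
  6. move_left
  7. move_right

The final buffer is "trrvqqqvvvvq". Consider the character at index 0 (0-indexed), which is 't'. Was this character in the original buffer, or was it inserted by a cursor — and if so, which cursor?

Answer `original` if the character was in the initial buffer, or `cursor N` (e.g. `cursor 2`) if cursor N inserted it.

Answer: original

Derivation:
After op 1 (add_cursor(8)): buffer="trrvjuam" (len 8), cursors c1@6 c2@7 c3@8 c4@8, authorship ........
After op 2 (delete): buffer="trrv" (len 4), cursors c1@4 c2@4 c3@4 c4@4, authorship ....
After op 3 (insert('q')): buffer="trrvqqqq" (len 8), cursors c1@8 c2@8 c3@8 c4@8, authorship ....1234
After op 4 (move_left): buffer="trrvqqqq" (len 8), cursors c1@7 c2@7 c3@7 c4@7, authorship ....1234
After op 5 (insert('v')): buffer="trrvqqqvvvvq" (len 12), cursors c1@11 c2@11 c3@11 c4@11, authorship ....12312344
After op 6 (move_left): buffer="trrvqqqvvvvq" (len 12), cursors c1@10 c2@10 c3@10 c4@10, authorship ....12312344
After op 7 (move_right): buffer="trrvqqqvvvvq" (len 12), cursors c1@11 c2@11 c3@11 c4@11, authorship ....12312344
Authorship (.=original, N=cursor N): . . . . 1 2 3 1 2 3 4 4
Index 0: author = original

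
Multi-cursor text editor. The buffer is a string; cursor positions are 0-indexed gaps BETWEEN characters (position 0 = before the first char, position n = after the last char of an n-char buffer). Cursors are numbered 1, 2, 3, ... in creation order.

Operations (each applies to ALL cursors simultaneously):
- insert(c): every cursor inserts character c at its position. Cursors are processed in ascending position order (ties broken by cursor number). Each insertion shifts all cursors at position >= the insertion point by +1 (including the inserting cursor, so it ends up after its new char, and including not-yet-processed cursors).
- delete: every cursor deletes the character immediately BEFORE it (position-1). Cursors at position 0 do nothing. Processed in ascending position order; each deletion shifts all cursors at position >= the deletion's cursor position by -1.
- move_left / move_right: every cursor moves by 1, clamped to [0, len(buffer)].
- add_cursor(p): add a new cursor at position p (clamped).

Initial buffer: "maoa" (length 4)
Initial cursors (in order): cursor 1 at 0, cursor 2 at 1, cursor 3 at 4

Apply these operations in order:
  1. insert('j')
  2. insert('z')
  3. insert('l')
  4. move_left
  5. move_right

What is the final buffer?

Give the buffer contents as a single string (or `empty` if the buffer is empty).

Answer: jzlmjzlaoajzl

Derivation:
After op 1 (insert('j')): buffer="jmjaoaj" (len 7), cursors c1@1 c2@3 c3@7, authorship 1.2...3
After op 2 (insert('z')): buffer="jzmjzaoajz" (len 10), cursors c1@2 c2@5 c3@10, authorship 11.22...33
After op 3 (insert('l')): buffer="jzlmjzlaoajzl" (len 13), cursors c1@3 c2@7 c3@13, authorship 111.222...333
After op 4 (move_left): buffer="jzlmjzlaoajzl" (len 13), cursors c1@2 c2@6 c3@12, authorship 111.222...333
After op 5 (move_right): buffer="jzlmjzlaoajzl" (len 13), cursors c1@3 c2@7 c3@13, authorship 111.222...333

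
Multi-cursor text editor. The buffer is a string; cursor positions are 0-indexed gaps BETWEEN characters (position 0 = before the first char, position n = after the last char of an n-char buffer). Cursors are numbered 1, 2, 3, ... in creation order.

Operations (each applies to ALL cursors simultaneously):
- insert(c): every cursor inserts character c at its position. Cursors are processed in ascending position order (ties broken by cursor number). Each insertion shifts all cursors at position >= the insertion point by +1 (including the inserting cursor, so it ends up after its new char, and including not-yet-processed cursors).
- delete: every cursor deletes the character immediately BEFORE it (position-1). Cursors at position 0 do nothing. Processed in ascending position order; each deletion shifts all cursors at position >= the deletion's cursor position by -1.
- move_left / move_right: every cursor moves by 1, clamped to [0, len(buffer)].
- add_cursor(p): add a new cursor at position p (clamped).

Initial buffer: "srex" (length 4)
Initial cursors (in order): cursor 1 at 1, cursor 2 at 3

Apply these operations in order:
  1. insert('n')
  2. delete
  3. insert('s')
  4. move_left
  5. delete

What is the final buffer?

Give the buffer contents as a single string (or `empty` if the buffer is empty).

Answer: srsx

Derivation:
After op 1 (insert('n')): buffer="snrenx" (len 6), cursors c1@2 c2@5, authorship .1..2.
After op 2 (delete): buffer="srex" (len 4), cursors c1@1 c2@3, authorship ....
After op 3 (insert('s')): buffer="ssresx" (len 6), cursors c1@2 c2@5, authorship .1..2.
After op 4 (move_left): buffer="ssresx" (len 6), cursors c1@1 c2@4, authorship .1..2.
After op 5 (delete): buffer="srsx" (len 4), cursors c1@0 c2@2, authorship 1.2.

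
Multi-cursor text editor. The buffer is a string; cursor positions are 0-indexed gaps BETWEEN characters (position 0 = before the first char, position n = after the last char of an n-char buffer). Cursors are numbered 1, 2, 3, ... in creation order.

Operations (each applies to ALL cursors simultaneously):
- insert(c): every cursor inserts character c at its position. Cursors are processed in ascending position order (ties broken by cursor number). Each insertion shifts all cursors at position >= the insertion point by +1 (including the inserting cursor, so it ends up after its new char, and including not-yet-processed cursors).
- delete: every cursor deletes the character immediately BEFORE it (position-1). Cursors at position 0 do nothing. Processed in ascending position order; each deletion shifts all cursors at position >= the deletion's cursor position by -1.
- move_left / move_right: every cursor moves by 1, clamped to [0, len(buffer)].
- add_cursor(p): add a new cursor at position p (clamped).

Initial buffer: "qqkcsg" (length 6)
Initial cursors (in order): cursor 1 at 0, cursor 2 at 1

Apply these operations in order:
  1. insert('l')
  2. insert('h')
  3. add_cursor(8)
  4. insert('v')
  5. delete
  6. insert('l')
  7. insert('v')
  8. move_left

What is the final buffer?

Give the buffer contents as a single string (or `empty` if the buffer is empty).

After op 1 (insert('l')): buffer="lqlqkcsg" (len 8), cursors c1@1 c2@3, authorship 1.2.....
After op 2 (insert('h')): buffer="lhqlhqkcsg" (len 10), cursors c1@2 c2@5, authorship 11.22.....
After op 3 (add_cursor(8)): buffer="lhqlhqkcsg" (len 10), cursors c1@2 c2@5 c3@8, authorship 11.22.....
After op 4 (insert('v')): buffer="lhvqlhvqkcvsg" (len 13), cursors c1@3 c2@7 c3@11, authorship 111.222...3..
After op 5 (delete): buffer="lhqlhqkcsg" (len 10), cursors c1@2 c2@5 c3@8, authorship 11.22.....
After op 6 (insert('l')): buffer="lhlqlhlqkclsg" (len 13), cursors c1@3 c2@7 c3@11, authorship 111.222...3..
After op 7 (insert('v')): buffer="lhlvqlhlvqkclvsg" (len 16), cursors c1@4 c2@9 c3@14, authorship 1111.2222...33..
After op 8 (move_left): buffer="lhlvqlhlvqkclvsg" (len 16), cursors c1@3 c2@8 c3@13, authorship 1111.2222...33..

Answer: lhlvqlhlvqkclvsg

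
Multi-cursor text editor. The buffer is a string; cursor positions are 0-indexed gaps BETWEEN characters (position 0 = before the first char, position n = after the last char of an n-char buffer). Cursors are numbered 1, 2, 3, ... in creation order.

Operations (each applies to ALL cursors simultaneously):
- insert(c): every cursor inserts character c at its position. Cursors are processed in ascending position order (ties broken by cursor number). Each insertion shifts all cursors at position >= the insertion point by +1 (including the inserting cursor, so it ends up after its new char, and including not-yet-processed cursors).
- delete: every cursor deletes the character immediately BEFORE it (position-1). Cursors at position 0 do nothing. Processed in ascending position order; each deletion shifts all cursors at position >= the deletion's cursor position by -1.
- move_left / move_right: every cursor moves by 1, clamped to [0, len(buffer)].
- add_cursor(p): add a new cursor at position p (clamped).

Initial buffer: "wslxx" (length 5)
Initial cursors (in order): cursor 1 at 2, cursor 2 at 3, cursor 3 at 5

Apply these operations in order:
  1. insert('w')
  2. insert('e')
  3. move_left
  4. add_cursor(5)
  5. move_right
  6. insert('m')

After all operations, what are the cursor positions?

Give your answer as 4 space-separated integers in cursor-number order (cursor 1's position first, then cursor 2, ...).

Answer: 5 10 15 8

Derivation:
After op 1 (insert('w')): buffer="wswlwxxw" (len 8), cursors c1@3 c2@5 c3@8, authorship ..1.2..3
After op 2 (insert('e')): buffer="wswelwexxwe" (len 11), cursors c1@4 c2@7 c3@11, authorship ..11.22..33
After op 3 (move_left): buffer="wswelwexxwe" (len 11), cursors c1@3 c2@6 c3@10, authorship ..11.22..33
After op 4 (add_cursor(5)): buffer="wswelwexxwe" (len 11), cursors c1@3 c4@5 c2@6 c3@10, authorship ..11.22..33
After op 5 (move_right): buffer="wswelwexxwe" (len 11), cursors c1@4 c4@6 c2@7 c3@11, authorship ..11.22..33
After op 6 (insert('m')): buffer="wswemlwmemxxwem" (len 15), cursors c1@5 c4@8 c2@10 c3@15, authorship ..111.2422..333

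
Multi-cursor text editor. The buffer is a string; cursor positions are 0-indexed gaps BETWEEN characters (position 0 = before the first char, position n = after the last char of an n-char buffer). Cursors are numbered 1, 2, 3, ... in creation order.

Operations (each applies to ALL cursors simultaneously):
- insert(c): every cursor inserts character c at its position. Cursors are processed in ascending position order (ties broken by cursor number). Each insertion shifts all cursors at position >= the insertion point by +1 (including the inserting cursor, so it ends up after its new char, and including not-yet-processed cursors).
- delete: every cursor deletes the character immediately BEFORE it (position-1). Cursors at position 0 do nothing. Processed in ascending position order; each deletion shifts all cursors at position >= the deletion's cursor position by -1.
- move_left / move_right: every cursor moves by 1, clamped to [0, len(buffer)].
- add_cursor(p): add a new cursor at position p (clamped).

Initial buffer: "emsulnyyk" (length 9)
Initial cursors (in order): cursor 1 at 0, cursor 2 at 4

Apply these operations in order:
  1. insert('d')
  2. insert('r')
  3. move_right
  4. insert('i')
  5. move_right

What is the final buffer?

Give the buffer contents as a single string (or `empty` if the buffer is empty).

After op 1 (insert('d')): buffer="demsudlnyyk" (len 11), cursors c1@1 c2@6, authorship 1....2.....
After op 2 (insert('r')): buffer="dremsudrlnyyk" (len 13), cursors c1@2 c2@8, authorship 11....22.....
After op 3 (move_right): buffer="dremsudrlnyyk" (len 13), cursors c1@3 c2@9, authorship 11....22.....
After op 4 (insert('i')): buffer="dreimsudrlinyyk" (len 15), cursors c1@4 c2@11, authorship 11.1...22.2....
After op 5 (move_right): buffer="dreimsudrlinyyk" (len 15), cursors c1@5 c2@12, authorship 11.1...22.2....

Answer: dreimsudrlinyyk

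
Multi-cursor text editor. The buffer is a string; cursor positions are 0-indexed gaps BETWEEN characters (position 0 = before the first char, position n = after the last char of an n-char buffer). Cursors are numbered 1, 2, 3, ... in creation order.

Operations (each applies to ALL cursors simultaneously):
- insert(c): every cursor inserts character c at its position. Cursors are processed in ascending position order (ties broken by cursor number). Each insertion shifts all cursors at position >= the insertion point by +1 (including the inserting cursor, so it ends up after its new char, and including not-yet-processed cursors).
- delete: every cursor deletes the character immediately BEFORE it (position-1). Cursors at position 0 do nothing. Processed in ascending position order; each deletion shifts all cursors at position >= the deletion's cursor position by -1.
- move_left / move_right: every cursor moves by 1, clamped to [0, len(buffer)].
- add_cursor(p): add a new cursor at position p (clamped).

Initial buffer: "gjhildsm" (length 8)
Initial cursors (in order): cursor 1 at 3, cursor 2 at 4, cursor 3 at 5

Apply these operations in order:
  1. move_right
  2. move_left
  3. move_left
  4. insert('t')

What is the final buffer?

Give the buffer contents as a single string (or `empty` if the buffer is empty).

After op 1 (move_right): buffer="gjhildsm" (len 8), cursors c1@4 c2@5 c3@6, authorship ........
After op 2 (move_left): buffer="gjhildsm" (len 8), cursors c1@3 c2@4 c3@5, authorship ........
After op 3 (move_left): buffer="gjhildsm" (len 8), cursors c1@2 c2@3 c3@4, authorship ........
After op 4 (insert('t')): buffer="gjthtitldsm" (len 11), cursors c1@3 c2@5 c3@7, authorship ..1.2.3....

Answer: gjthtitldsm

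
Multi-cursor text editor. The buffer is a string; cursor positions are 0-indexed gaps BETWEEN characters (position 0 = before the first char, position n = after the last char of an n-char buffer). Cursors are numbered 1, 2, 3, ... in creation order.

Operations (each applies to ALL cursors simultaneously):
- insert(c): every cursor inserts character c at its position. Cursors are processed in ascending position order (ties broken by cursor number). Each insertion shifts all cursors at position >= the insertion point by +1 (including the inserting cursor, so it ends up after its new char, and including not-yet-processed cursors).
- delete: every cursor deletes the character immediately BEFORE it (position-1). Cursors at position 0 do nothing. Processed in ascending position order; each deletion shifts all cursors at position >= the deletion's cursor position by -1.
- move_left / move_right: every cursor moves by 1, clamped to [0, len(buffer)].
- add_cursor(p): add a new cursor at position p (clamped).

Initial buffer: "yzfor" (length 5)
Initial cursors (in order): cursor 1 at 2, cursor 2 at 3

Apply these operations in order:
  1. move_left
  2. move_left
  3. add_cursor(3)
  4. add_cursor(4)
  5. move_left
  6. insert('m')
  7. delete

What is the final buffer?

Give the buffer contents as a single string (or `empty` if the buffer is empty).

Answer: yzfor

Derivation:
After op 1 (move_left): buffer="yzfor" (len 5), cursors c1@1 c2@2, authorship .....
After op 2 (move_left): buffer="yzfor" (len 5), cursors c1@0 c2@1, authorship .....
After op 3 (add_cursor(3)): buffer="yzfor" (len 5), cursors c1@0 c2@1 c3@3, authorship .....
After op 4 (add_cursor(4)): buffer="yzfor" (len 5), cursors c1@0 c2@1 c3@3 c4@4, authorship .....
After op 5 (move_left): buffer="yzfor" (len 5), cursors c1@0 c2@0 c3@2 c4@3, authorship .....
After op 6 (insert('m')): buffer="mmyzmfmor" (len 9), cursors c1@2 c2@2 c3@5 c4@7, authorship 12..3.4..
After op 7 (delete): buffer="yzfor" (len 5), cursors c1@0 c2@0 c3@2 c4@3, authorship .....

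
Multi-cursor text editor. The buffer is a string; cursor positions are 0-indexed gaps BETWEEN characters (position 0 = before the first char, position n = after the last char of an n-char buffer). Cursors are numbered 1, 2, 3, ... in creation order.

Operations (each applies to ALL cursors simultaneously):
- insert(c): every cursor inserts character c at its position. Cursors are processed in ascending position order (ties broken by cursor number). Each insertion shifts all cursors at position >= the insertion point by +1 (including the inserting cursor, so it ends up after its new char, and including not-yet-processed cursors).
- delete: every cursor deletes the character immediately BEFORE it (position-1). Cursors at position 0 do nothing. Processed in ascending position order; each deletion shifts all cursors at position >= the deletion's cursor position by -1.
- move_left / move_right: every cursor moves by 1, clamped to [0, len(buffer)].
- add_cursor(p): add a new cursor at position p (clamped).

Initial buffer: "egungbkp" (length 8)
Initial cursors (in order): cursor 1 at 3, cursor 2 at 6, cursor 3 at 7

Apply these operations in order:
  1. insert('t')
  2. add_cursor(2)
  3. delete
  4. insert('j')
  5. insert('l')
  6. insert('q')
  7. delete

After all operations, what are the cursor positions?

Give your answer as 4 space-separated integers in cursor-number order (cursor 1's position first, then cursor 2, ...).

After op 1 (insert('t')): buffer="egutngbtktp" (len 11), cursors c1@4 c2@8 c3@10, authorship ...1...2.3.
After op 2 (add_cursor(2)): buffer="egutngbtktp" (len 11), cursors c4@2 c1@4 c2@8 c3@10, authorship ...1...2.3.
After op 3 (delete): buffer="eungbkp" (len 7), cursors c4@1 c1@2 c2@5 c3@6, authorship .......
After op 4 (insert('j')): buffer="ejujngbjkjp" (len 11), cursors c4@2 c1@4 c2@8 c3@10, authorship .4.1...2.3.
After op 5 (insert('l')): buffer="ejlujlngbjlkjlp" (len 15), cursors c4@3 c1@6 c2@11 c3@14, authorship .44.11...22.33.
After op 6 (insert('q')): buffer="ejlqujlqngbjlqkjlqp" (len 19), cursors c4@4 c1@8 c2@14 c3@18, authorship .444.111...222.333.
After op 7 (delete): buffer="ejlujlngbjlkjlp" (len 15), cursors c4@3 c1@6 c2@11 c3@14, authorship .44.11...22.33.

Answer: 6 11 14 3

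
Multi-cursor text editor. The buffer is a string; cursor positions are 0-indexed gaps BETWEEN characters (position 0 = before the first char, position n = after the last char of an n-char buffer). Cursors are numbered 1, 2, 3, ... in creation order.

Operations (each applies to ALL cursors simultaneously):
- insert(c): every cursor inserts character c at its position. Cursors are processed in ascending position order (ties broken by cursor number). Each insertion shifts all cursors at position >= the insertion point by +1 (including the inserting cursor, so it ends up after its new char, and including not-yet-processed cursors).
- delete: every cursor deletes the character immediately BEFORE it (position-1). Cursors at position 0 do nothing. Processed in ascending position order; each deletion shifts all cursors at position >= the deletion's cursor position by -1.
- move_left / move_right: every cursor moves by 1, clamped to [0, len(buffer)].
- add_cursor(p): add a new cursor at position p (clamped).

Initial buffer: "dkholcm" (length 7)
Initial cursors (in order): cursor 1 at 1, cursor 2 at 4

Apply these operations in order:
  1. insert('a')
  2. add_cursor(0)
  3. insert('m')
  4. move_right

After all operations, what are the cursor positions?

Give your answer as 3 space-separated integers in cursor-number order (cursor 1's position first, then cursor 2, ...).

After op 1 (insert('a')): buffer="dakhoalcm" (len 9), cursors c1@2 c2@6, authorship .1...2...
After op 2 (add_cursor(0)): buffer="dakhoalcm" (len 9), cursors c3@0 c1@2 c2@6, authorship .1...2...
After op 3 (insert('m')): buffer="mdamkhoamlcm" (len 12), cursors c3@1 c1@4 c2@9, authorship 3.11...22...
After op 4 (move_right): buffer="mdamkhoamlcm" (len 12), cursors c3@2 c1@5 c2@10, authorship 3.11...22...

Answer: 5 10 2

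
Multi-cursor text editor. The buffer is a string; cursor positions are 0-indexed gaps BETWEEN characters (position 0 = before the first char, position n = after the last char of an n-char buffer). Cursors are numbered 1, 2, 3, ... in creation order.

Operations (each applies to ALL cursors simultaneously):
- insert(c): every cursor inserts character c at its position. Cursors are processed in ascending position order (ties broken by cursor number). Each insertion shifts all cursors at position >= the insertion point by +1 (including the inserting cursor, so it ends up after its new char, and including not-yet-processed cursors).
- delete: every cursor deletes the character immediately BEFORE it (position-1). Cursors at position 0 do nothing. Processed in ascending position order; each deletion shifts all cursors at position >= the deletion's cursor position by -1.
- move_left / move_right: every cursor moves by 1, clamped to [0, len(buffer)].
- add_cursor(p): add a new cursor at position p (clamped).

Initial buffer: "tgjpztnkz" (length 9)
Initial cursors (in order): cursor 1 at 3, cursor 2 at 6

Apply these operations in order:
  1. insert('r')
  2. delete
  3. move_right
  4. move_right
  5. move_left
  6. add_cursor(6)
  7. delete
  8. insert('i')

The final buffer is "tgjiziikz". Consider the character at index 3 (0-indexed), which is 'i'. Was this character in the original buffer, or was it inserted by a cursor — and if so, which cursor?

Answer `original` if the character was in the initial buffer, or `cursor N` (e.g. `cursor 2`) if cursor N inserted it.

Answer: cursor 1

Derivation:
After op 1 (insert('r')): buffer="tgjrpztrnkz" (len 11), cursors c1@4 c2@8, authorship ...1...2...
After op 2 (delete): buffer="tgjpztnkz" (len 9), cursors c1@3 c2@6, authorship .........
After op 3 (move_right): buffer="tgjpztnkz" (len 9), cursors c1@4 c2@7, authorship .........
After op 4 (move_right): buffer="tgjpztnkz" (len 9), cursors c1@5 c2@8, authorship .........
After op 5 (move_left): buffer="tgjpztnkz" (len 9), cursors c1@4 c2@7, authorship .........
After op 6 (add_cursor(6)): buffer="tgjpztnkz" (len 9), cursors c1@4 c3@6 c2@7, authorship .........
After op 7 (delete): buffer="tgjzkz" (len 6), cursors c1@3 c2@4 c3@4, authorship ......
After op 8 (insert('i')): buffer="tgjiziikz" (len 9), cursors c1@4 c2@7 c3@7, authorship ...1.23..
Authorship (.=original, N=cursor N): . . . 1 . 2 3 . .
Index 3: author = 1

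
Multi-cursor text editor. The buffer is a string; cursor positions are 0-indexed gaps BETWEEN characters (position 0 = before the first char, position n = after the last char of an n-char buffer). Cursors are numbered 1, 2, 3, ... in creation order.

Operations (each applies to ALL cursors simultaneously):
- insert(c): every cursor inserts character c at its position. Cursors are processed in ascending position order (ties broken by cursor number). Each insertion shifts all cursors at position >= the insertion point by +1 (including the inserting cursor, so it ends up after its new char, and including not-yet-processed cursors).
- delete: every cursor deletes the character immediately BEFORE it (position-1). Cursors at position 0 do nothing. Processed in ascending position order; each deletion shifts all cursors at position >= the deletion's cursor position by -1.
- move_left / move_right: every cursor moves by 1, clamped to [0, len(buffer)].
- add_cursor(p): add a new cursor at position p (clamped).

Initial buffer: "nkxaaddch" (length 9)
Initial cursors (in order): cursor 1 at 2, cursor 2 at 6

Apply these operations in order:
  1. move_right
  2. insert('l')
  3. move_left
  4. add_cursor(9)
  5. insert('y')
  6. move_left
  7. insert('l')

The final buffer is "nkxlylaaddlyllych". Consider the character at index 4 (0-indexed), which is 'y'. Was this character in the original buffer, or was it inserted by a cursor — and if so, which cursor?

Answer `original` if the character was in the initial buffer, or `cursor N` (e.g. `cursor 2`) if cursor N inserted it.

Answer: cursor 1

Derivation:
After op 1 (move_right): buffer="nkxaaddch" (len 9), cursors c1@3 c2@7, authorship .........
After op 2 (insert('l')): buffer="nkxlaaddlch" (len 11), cursors c1@4 c2@9, authorship ...1....2..
After op 3 (move_left): buffer="nkxlaaddlch" (len 11), cursors c1@3 c2@8, authorship ...1....2..
After op 4 (add_cursor(9)): buffer="nkxlaaddlch" (len 11), cursors c1@3 c2@8 c3@9, authorship ...1....2..
After op 5 (insert('y')): buffer="nkxylaaddylych" (len 14), cursors c1@4 c2@10 c3@12, authorship ...11....223..
After op 6 (move_left): buffer="nkxylaaddylych" (len 14), cursors c1@3 c2@9 c3@11, authorship ...11....223..
After op 7 (insert('l')): buffer="nkxlylaaddlyllych" (len 17), cursors c1@4 c2@11 c3@14, authorship ...111....22233..
Authorship (.=original, N=cursor N): . . . 1 1 1 . . . . 2 2 2 3 3 . .
Index 4: author = 1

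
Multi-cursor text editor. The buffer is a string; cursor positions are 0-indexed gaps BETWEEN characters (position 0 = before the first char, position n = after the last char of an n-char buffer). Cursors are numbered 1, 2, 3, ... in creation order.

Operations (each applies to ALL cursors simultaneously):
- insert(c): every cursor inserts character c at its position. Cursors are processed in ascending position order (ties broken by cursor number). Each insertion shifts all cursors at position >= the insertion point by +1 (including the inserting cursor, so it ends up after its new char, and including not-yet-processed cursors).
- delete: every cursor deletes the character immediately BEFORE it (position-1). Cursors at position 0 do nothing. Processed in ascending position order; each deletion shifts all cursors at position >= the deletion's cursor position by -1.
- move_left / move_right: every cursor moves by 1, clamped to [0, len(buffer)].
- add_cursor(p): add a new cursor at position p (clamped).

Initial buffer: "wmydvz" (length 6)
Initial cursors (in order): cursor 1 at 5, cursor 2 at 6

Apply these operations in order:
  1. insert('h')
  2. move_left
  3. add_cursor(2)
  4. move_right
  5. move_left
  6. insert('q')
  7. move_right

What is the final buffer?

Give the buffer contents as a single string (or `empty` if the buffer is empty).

Answer: wmqydvqhzqh

Derivation:
After op 1 (insert('h')): buffer="wmydvhzh" (len 8), cursors c1@6 c2@8, authorship .....1.2
After op 2 (move_left): buffer="wmydvhzh" (len 8), cursors c1@5 c2@7, authorship .....1.2
After op 3 (add_cursor(2)): buffer="wmydvhzh" (len 8), cursors c3@2 c1@5 c2@7, authorship .....1.2
After op 4 (move_right): buffer="wmydvhzh" (len 8), cursors c3@3 c1@6 c2@8, authorship .....1.2
After op 5 (move_left): buffer="wmydvhzh" (len 8), cursors c3@2 c1@5 c2@7, authorship .....1.2
After op 6 (insert('q')): buffer="wmqydvqhzqh" (len 11), cursors c3@3 c1@7 c2@10, authorship ..3...11.22
After op 7 (move_right): buffer="wmqydvqhzqh" (len 11), cursors c3@4 c1@8 c2@11, authorship ..3...11.22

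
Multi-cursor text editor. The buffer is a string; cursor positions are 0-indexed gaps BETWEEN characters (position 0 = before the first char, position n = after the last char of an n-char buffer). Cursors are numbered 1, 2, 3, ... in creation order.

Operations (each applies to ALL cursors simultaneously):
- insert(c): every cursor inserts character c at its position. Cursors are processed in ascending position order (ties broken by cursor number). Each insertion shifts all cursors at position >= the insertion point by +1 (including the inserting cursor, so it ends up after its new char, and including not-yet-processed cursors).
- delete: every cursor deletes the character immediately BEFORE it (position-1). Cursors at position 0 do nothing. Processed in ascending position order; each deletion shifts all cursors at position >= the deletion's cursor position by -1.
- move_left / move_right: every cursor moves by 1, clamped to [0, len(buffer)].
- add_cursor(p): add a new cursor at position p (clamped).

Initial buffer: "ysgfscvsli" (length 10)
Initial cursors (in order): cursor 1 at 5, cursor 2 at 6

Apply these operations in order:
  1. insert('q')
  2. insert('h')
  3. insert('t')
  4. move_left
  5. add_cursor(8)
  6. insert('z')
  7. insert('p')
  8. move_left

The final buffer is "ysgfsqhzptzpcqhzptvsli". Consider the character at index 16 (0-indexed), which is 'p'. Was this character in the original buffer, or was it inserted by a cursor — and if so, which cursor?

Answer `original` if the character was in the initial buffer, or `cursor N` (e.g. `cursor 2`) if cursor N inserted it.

After op 1 (insert('q')): buffer="ysgfsqcqvsli" (len 12), cursors c1@6 c2@8, authorship .....1.2....
After op 2 (insert('h')): buffer="ysgfsqhcqhvsli" (len 14), cursors c1@7 c2@10, authorship .....11.22....
After op 3 (insert('t')): buffer="ysgfsqhtcqhtvsli" (len 16), cursors c1@8 c2@12, authorship .....111.222....
After op 4 (move_left): buffer="ysgfsqhtcqhtvsli" (len 16), cursors c1@7 c2@11, authorship .....111.222....
After op 5 (add_cursor(8)): buffer="ysgfsqhtcqhtvsli" (len 16), cursors c1@7 c3@8 c2@11, authorship .....111.222....
After op 6 (insert('z')): buffer="ysgfsqhztzcqhztvsli" (len 19), cursors c1@8 c3@10 c2@14, authorship .....11113.2222....
After op 7 (insert('p')): buffer="ysgfsqhzptzpcqhzptvsli" (len 22), cursors c1@9 c3@12 c2@17, authorship .....1111133.22222....
After op 8 (move_left): buffer="ysgfsqhzptzpcqhzptvsli" (len 22), cursors c1@8 c3@11 c2@16, authorship .....1111133.22222....
Authorship (.=original, N=cursor N): . . . . . 1 1 1 1 1 3 3 . 2 2 2 2 2 . . . .
Index 16: author = 2

Answer: cursor 2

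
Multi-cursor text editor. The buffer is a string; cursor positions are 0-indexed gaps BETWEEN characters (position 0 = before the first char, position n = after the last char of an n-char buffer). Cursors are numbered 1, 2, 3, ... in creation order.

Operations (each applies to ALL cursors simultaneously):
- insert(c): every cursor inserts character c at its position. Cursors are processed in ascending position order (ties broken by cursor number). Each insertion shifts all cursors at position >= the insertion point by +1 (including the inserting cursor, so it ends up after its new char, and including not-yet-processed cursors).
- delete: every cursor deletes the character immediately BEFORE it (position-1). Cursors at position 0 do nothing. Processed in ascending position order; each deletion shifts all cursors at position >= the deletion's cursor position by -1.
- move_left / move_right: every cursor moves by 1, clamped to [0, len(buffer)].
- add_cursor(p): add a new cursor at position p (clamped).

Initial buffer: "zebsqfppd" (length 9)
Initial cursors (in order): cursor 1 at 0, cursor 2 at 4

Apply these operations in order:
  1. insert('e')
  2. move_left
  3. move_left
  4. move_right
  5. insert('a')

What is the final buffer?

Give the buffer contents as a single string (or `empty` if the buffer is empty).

Answer: eazebsaeqfppd

Derivation:
After op 1 (insert('e')): buffer="ezebseqfppd" (len 11), cursors c1@1 c2@6, authorship 1....2.....
After op 2 (move_left): buffer="ezebseqfppd" (len 11), cursors c1@0 c2@5, authorship 1....2.....
After op 3 (move_left): buffer="ezebseqfppd" (len 11), cursors c1@0 c2@4, authorship 1....2.....
After op 4 (move_right): buffer="ezebseqfppd" (len 11), cursors c1@1 c2@5, authorship 1....2.....
After op 5 (insert('a')): buffer="eazebsaeqfppd" (len 13), cursors c1@2 c2@7, authorship 11....22.....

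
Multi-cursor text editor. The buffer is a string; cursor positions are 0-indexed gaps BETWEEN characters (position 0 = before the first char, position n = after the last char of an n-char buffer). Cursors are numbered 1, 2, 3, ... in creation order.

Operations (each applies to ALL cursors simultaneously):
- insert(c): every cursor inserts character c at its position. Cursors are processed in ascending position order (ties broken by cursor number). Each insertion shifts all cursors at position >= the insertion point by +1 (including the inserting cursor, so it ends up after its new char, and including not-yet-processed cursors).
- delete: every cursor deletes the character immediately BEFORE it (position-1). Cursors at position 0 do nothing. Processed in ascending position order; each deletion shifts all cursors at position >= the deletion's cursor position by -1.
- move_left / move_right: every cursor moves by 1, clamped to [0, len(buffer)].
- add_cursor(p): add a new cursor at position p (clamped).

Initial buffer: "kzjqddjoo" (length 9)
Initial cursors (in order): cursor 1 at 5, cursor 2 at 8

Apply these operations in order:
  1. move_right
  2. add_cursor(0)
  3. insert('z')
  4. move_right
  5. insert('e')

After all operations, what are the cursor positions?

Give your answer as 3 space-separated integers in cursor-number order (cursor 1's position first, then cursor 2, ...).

After op 1 (move_right): buffer="kzjqddjoo" (len 9), cursors c1@6 c2@9, authorship .........
After op 2 (add_cursor(0)): buffer="kzjqddjoo" (len 9), cursors c3@0 c1@6 c2@9, authorship .........
After op 3 (insert('z')): buffer="zkzjqddzjooz" (len 12), cursors c3@1 c1@8 c2@12, authorship 3......1...2
After op 4 (move_right): buffer="zkzjqddzjooz" (len 12), cursors c3@2 c1@9 c2@12, authorship 3......1...2
After op 5 (insert('e')): buffer="zkezjqddzjeooze" (len 15), cursors c3@3 c1@11 c2@15, authorship 3.3.....1.1..22

Answer: 11 15 3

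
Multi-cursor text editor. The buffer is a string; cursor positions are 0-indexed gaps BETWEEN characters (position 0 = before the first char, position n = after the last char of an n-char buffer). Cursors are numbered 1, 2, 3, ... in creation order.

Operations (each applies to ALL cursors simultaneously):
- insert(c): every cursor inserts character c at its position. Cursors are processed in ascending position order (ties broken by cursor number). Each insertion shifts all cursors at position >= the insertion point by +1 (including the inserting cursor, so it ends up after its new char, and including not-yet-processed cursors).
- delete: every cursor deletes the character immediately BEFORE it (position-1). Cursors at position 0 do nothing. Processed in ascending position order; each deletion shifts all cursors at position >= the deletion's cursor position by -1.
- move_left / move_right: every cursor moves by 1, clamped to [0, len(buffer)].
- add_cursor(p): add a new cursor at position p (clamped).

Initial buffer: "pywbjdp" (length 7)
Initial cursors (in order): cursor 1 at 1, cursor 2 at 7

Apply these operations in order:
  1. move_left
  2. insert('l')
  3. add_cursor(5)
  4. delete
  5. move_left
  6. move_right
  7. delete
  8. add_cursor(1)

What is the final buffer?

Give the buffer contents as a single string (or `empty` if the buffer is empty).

Answer: yjp

Derivation:
After op 1 (move_left): buffer="pywbjdp" (len 7), cursors c1@0 c2@6, authorship .......
After op 2 (insert('l')): buffer="lpywbjdlp" (len 9), cursors c1@1 c2@8, authorship 1......2.
After op 3 (add_cursor(5)): buffer="lpywbjdlp" (len 9), cursors c1@1 c3@5 c2@8, authorship 1......2.
After op 4 (delete): buffer="pywjdp" (len 6), cursors c1@0 c3@3 c2@5, authorship ......
After op 5 (move_left): buffer="pywjdp" (len 6), cursors c1@0 c3@2 c2@4, authorship ......
After op 6 (move_right): buffer="pywjdp" (len 6), cursors c1@1 c3@3 c2@5, authorship ......
After op 7 (delete): buffer="yjp" (len 3), cursors c1@0 c3@1 c2@2, authorship ...
After op 8 (add_cursor(1)): buffer="yjp" (len 3), cursors c1@0 c3@1 c4@1 c2@2, authorship ...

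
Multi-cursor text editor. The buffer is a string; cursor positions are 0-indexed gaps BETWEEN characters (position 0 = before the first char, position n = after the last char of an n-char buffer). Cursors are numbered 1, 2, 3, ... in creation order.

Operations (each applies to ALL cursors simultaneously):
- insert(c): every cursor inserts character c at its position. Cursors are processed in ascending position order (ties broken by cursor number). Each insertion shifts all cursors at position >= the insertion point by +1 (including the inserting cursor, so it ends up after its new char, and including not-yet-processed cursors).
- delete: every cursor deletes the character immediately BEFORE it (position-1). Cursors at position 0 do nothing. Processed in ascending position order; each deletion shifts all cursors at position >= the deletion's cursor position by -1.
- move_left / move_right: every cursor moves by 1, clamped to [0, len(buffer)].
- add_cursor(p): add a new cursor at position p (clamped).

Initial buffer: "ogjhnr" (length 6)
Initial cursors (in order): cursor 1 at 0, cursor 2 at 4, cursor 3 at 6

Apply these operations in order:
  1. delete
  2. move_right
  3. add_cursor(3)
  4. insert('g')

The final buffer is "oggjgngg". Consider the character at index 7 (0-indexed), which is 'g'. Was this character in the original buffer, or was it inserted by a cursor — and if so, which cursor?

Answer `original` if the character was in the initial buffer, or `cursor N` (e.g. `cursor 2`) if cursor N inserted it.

Answer: cursor 3

Derivation:
After op 1 (delete): buffer="ogjn" (len 4), cursors c1@0 c2@3 c3@4, authorship ....
After op 2 (move_right): buffer="ogjn" (len 4), cursors c1@1 c2@4 c3@4, authorship ....
After op 3 (add_cursor(3)): buffer="ogjn" (len 4), cursors c1@1 c4@3 c2@4 c3@4, authorship ....
After op 4 (insert('g')): buffer="oggjgngg" (len 8), cursors c1@2 c4@5 c2@8 c3@8, authorship .1..4.23
Authorship (.=original, N=cursor N): . 1 . . 4 . 2 3
Index 7: author = 3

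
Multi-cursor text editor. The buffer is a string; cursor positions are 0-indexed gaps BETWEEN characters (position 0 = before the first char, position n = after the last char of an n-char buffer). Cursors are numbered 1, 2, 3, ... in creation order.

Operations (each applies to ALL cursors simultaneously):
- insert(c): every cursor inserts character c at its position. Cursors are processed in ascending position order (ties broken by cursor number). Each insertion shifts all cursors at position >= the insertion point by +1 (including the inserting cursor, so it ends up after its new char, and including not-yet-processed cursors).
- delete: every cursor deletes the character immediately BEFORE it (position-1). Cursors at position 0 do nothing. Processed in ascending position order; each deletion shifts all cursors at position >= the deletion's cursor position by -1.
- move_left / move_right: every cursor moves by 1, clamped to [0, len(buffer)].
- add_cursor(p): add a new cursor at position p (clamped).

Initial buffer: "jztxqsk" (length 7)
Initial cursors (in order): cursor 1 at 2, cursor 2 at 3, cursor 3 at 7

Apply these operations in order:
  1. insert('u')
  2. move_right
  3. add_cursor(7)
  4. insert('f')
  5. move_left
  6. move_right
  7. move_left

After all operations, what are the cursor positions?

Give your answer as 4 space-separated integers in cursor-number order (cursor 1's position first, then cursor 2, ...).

Answer: 4 7 13 9

Derivation:
After op 1 (insert('u')): buffer="jzutuxqsku" (len 10), cursors c1@3 c2@5 c3@10, authorship ..1.2....3
After op 2 (move_right): buffer="jzutuxqsku" (len 10), cursors c1@4 c2@6 c3@10, authorship ..1.2....3
After op 3 (add_cursor(7)): buffer="jzutuxqsku" (len 10), cursors c1@4 c2@6 c4@7 c3@10, authorship ..1.2....3
After op 4 (insert('f')): buffer="jzutfuxfqfskuf" (len 14), cursors c1@5 c2@8 c4@10 c3@14, authorship ..1.12.2.4..33
After op 5 (move_left): buffer="jzutfuxfqfskuf" (len 14), cursors c1@4 c2@7 c4@9 c3@13, authorship ..1.12.2.4..33
After op 6 (move_right): buffer="jzutfuxfqfskuf" (len 14), cursors c1@5 c2@8 c4@10 c3@14, authorship ..1.12.2.4..33
After op 7 (move_left): buffer="jzutfuxfqfskuf" (len 14), cursors c1@4 c2@7 c4@9 c3@13, authorship ..1.12.2.4..33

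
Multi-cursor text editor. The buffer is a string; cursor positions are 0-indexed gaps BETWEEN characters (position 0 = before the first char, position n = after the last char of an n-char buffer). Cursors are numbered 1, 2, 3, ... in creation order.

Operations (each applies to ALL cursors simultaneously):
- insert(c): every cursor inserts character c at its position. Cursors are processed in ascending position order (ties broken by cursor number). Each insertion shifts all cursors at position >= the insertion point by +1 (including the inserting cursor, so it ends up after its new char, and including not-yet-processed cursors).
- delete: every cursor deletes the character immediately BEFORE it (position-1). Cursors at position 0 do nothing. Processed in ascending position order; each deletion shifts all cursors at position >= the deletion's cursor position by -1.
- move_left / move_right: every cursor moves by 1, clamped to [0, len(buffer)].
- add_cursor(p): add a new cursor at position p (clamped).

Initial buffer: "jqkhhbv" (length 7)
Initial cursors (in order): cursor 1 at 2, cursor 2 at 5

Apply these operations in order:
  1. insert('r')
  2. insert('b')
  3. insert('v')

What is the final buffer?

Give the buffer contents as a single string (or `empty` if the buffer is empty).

Answer: jqrbvkhhrbvbv

Derivation:
After op 1 (insert('r')): buffer="jqrkhhrbv" (len 9), cursors c1@3 c2@7, authorship ..1...2..
After op 2 (insert('b')): buffer="jqrbkhhrbbv" (len 11), cursors c1@4 c2@9, authorship ..11...22..
After op 3 (insert('v')): buffer="jqrbvkhhrbvbv" (len 13), cursors c1@5 c2@11, authorship ..111...222..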